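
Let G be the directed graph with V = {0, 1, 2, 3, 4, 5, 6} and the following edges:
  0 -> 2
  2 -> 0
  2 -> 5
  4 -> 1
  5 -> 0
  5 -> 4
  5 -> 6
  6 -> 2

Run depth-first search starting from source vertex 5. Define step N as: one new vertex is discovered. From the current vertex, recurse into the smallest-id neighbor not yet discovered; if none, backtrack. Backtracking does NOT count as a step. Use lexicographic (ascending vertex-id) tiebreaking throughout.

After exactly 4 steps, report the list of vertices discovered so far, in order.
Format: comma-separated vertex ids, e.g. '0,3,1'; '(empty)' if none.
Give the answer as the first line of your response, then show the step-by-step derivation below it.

5,0,2,4

step 1: discover 5; path=5; order=5
step 2: discover 0; path=5>0; order=5,0
step 3: discover 2; path=5>0>2; order=5,0,2
step 4: discover 4; path=5>4; order=5,0,2,4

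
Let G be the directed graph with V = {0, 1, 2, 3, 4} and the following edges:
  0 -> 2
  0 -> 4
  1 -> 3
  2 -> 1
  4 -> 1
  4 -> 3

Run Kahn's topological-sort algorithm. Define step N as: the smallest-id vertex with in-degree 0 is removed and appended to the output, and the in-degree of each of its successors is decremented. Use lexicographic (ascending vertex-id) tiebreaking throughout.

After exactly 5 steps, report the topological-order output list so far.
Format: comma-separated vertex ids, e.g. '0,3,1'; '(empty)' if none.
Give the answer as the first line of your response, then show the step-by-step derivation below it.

0,2,4,1,3

step 1: output 0; order=[0]; indeg=(0,2,0,2,0)
step 2: output 2; order=[0,2]; indeg=(0,1,0,2,0)
step 3: output 4; order=[0,2,4]; indeg=(0,0,0,1,0)
step 4: output 1; order=[0,2,4,1]; indeg=(0,0,0,0,0)
step 5: output 3; order=[0,2,4,1,3]; indeg=(0,0,0,0,0)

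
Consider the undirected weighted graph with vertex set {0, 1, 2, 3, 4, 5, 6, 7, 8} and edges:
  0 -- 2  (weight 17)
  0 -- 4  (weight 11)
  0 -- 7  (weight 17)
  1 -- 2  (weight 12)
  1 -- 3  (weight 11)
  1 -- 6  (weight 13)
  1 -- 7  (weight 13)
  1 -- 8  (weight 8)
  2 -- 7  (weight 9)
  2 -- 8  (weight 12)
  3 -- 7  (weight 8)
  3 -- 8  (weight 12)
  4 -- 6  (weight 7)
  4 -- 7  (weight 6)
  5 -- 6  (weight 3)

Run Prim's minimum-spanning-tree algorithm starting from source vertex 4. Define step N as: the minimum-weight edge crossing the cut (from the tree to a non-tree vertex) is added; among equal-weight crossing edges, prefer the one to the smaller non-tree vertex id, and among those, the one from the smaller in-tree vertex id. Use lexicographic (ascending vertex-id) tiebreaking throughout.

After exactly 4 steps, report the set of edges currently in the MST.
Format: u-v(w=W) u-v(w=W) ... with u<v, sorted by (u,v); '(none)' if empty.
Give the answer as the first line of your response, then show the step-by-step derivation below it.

3-7(w=8) 4-6(w=7) 4-7(w=6) 5-6(w=3)

step 1: add edge 4-7 (w=6); MST = {4-7(w=6)}
step 2: add edge 4-6 (w=7); MST = {4-6(w=7) 4-7(w=6)}
step 3: add edge 5-6 (w=3); MST = {4-6(w=7) 4-7(w=6) 5-6(w=3)}
step 4: add edge 3-7 (w=8); MST = {3-7(w=8) 4-6(w=7) 4-7(w=6) 5-6(w=3)}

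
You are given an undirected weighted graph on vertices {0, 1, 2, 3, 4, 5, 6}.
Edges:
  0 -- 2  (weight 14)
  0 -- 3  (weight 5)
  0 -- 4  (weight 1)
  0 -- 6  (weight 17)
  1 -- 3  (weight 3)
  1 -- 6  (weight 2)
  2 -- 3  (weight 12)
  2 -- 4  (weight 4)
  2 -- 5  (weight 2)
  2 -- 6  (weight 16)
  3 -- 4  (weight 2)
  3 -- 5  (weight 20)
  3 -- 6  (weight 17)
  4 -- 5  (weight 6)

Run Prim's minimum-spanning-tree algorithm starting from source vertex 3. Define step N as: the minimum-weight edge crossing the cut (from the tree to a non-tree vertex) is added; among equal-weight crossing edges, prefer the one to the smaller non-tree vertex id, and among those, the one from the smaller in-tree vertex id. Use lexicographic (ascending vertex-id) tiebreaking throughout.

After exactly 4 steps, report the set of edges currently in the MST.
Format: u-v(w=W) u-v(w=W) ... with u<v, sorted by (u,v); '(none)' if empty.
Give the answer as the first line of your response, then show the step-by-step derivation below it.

0-4(w=1) 1-3(w=3) 1-6(w=2) 3-4(w=2)

step 1: add edge 3-4 (w=2); MST = {3-4(w=2)}
step 2: add edge 0-4 (w=1); MST = {0-4(w=1) 3-4(w=2)}
step 3: add edge 1-3 (w=3); MST = {0-4(w=1) 1-3(w=3) 3-4(w=2)}
step 4: add edge 1-6 (w=2); MST = {0-4(w=1) 1-3(w=3) 1-6(w=2) 3-4(w=2)}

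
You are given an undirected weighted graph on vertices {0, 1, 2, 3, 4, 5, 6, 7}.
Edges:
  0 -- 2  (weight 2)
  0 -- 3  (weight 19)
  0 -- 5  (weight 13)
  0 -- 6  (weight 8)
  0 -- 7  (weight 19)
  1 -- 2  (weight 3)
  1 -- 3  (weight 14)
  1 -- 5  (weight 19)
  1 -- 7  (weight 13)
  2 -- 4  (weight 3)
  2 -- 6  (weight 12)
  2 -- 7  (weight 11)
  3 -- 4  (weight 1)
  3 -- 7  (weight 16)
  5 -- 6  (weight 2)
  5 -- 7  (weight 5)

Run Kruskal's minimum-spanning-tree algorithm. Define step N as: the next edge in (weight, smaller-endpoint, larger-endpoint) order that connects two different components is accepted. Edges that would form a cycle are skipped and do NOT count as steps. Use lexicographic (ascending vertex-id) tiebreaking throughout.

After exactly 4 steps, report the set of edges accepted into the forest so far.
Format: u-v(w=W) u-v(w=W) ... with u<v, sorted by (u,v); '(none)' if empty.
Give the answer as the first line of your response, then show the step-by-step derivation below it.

0-2(w=2) 1-2(w=3) 3-4(w=1) 5-6(w=2)

step 1: add edge 3-4 (w=1); MST = {3-4(w=1)}
step 2: add edge 0-2 (w=2); MST = {0-2(w=2) 3-4(w=1)}
step 3: add edge 5-6 (w=2); MST = {0-2(w=2) 3-4(w=1) 5-6(w=2)}
step 4: add edge 1-2 (w=3); MST = {0-2(w=2) 1-2(w=3) 3-4(w=1) 5-6(w=2)}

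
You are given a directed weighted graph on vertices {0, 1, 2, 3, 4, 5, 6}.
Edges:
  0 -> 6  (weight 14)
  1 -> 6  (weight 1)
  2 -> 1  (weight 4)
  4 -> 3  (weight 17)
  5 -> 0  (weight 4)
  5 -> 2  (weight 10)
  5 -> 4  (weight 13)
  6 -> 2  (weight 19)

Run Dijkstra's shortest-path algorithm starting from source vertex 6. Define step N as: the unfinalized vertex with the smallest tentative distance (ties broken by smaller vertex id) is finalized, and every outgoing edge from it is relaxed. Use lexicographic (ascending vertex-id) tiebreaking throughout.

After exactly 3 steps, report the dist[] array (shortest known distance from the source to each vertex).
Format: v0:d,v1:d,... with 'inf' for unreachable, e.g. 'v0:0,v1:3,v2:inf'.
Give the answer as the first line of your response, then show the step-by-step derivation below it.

v0:inf,v1:23,v2:19,v3:inf,v4:inf,v5:inf,v6:0

step 1: dist = v0:inf,v1:inf,v2:19,v3:inf,v4:inf,v5:inf,v6:0
step 2: dist = v0:inf,v1:23,v2:19,v3:inf,v4:inf,v5:inf,v6:0
step 3: dist = v0:inf,v1:23,v2:19,v3:inf,v4:inf,v5:inf,v6:0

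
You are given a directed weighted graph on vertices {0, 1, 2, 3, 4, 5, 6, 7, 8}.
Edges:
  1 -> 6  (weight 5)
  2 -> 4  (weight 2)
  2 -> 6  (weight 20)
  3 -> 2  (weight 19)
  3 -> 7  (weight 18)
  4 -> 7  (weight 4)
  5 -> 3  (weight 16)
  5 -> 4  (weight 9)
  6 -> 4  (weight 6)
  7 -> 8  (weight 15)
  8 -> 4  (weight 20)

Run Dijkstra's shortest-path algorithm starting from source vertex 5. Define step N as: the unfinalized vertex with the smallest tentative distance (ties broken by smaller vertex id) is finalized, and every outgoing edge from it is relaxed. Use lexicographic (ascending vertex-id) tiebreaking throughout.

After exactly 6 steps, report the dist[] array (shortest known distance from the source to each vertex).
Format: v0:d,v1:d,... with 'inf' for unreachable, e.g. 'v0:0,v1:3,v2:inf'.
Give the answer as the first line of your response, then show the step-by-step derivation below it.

v0:inf,v1:inf,v2:35,v3:16,v4:9,v5:0,v6:55,v7:13,v8:28

step 1: dist = v0:inf,v1:inf,v2:inf,v3:16,v4:9,v5:0,v6:inf,v7:inf,v8:inf
step 2: dist = v0:inf,v1:inf,v2:inf,v3:16,v4:9,v5:0,v6:inf,v7:13,v8:inf
step 3: dist = v0:inf,v1:inf,v2:inf,v3:16,v4:9,v5:0,v6:inf,v7:13,v8:28
step 4: dist = v0:inf,v1:inf,v2:35,v3:16,v4:9,v5:0,v6:inf,v7:13,v8:28
step 5: dist = v0:inf,v1:inf,v2:35,v3:16,v4:9,v5:0,v6:inf,v7:13,v8:28
step 6: dist = v0:inf,v1:inf,v2:35,v3:16,v4:9,v5:0,v6:55,v7:13,v8:28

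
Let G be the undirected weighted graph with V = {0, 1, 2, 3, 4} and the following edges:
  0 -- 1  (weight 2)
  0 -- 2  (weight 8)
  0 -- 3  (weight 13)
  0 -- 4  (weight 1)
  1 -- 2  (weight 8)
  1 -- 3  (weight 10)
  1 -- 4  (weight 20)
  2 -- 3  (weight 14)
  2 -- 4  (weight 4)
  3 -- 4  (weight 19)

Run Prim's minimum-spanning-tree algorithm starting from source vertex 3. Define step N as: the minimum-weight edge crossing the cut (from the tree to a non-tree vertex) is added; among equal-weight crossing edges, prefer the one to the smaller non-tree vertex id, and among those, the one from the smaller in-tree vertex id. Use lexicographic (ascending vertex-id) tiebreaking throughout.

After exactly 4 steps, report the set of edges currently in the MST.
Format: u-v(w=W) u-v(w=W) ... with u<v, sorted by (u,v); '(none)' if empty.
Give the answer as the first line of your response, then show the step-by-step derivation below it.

0-1(w=2) 0-4(w=1) 1-3(w=10) 2-4(w=4)

step 1: add edge 1-3 (w=10); MST = {1-3(w=10)}
step 2: add edge 0-1 (w=2); MST = {0-1(w=2) 1-3(w=10)}
step 3: add edge 0-4 (w=1); MST = {0-1(w=2) 0-4(w=1) 1-3(w=10)}
step 4: add edge 2-4 (w=4); MST = {0-1(w=2) 0-4(w=1) 1-3(w=10) 2-4(w=4)}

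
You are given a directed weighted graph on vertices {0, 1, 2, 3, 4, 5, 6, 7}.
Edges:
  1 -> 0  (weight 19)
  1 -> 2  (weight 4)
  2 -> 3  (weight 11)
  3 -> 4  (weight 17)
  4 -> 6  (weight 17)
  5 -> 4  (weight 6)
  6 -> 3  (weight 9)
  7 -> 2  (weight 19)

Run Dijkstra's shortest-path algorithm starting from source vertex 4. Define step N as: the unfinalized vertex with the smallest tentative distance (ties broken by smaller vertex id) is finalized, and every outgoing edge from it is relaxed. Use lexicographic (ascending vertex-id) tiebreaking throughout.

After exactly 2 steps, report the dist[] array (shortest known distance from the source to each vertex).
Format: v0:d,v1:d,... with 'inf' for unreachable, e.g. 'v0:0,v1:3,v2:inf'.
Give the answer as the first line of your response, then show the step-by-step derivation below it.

v0:inf,v1:inf,v2:inf,v3:26,v4:0,v5:inf,v6:17,v7:inf

step 1: dist = v0:inf,v1:inf,v2:inf,v3:inf,v4:0,v5:inf,v6:17,v7:inf
step 2: dist = v0:inf,v1:inf,v2:inf,v3:26,v4:0,v5:inf,v6:17,v7:inf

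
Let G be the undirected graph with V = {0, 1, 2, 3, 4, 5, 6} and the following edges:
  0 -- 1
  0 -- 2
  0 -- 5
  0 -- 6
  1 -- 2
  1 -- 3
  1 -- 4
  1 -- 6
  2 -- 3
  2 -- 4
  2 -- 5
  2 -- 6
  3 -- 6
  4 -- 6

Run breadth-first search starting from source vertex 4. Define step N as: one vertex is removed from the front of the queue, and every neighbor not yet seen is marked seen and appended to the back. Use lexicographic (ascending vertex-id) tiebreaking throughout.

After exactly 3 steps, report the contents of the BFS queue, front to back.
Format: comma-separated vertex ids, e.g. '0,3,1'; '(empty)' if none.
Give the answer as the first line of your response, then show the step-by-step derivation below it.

6,0,3,5

step 1: dequeue 4; queue=[1,2,6]; order=4
step 2: dequeue 1; queue=[2,6,0,3]; order=4,1
step 3: dequeue 2; queue=[6,0,3,5]; order=4,1,2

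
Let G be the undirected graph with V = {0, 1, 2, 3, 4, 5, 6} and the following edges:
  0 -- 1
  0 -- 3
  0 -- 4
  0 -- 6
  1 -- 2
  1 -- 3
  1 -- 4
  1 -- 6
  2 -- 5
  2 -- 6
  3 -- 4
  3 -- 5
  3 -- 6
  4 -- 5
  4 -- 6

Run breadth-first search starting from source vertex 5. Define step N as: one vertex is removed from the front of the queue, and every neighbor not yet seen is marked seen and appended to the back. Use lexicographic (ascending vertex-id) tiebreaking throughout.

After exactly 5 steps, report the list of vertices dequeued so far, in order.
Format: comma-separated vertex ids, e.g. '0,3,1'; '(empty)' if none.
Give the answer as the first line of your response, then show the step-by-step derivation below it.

5,2,3,4,1

step 1: dequeue 5; queue=[2,3,4]; order=5
step 2: dequeue 2; queue=[3,4,1,6]; order=5,2
step 3: dequeue 3; queue=[4,1,6,0]; order=5,2,3
step 4: dequeue 4; queue=[1,6,0]; order=5,2,3,4
step 5: dequeue 1; queue=[6,0]; order=5,2,3,4,1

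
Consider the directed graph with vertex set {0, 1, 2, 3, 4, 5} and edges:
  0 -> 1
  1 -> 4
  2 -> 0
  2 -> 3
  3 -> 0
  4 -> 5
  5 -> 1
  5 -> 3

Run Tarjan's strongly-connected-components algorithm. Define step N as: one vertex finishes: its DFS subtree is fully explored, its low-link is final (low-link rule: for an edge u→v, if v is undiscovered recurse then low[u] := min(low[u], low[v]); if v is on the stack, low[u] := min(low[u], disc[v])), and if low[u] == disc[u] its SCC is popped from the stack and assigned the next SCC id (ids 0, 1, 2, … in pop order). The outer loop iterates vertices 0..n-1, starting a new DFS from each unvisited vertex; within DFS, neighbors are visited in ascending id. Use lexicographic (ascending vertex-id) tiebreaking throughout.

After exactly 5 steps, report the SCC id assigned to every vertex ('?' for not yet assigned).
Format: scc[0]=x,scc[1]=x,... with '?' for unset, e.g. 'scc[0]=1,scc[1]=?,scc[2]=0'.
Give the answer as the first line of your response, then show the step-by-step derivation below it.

scc[0]=0,scc[1]=0,scc[2]=?,scc[3]=0,scc[4]=0,scc[5]=0

step 1: low=(low[0]=0,low[1]=1,low[2]=?,low[3]=0,low[4]=2,low[5]=1); scc=(scc[0]=?,scc[1]=?,scc[2]=?,scc[3]=?,scc[4]=?,scc[5]=?)
step 2: low=(low[0]=0,low[1]=1,low[2]=?,low[3]=0,low[4]=2,low[5]=0); scc=(scc[0]=?,scc[1]=?,scc[2]=?,scc[3]=?,scc[4]=?,scc[5]=?)
step 3: low=(low[0]=0,low[1]=1,low[2]=?,low[3]=0,low[4]=0,low[5]=0); scc=(scc[0]=?,scc[1]=?,scc[2]=?,scc[3]=?,scc[4]=?,scc[5]=?)
step 4: low=(low[0]=0,low[1]=0,low[2]=?,low[3]=0,low[4]=0,low[5]=0); scc=(scc[0]=?,scc[1]=?,scc[2]=?,scc[3]=?,scc[4]=?,scc[5]=?)
step 5: low=(low[0]=0,low[1]=0,low[2]=?,low[3]=0,low[4]=0,low[5]=0); scc=(scc[0]=0,scc[1]=0,scc[2]=?,scc[3]=0,scc[4]=0,scc[5]=0)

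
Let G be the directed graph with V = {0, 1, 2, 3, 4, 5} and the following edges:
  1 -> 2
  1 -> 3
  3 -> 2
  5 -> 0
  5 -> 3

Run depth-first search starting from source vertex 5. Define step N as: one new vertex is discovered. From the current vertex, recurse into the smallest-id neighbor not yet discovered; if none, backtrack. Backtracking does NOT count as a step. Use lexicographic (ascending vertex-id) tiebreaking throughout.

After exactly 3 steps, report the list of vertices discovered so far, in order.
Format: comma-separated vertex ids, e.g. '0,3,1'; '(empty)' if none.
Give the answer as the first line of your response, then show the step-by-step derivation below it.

5,0,3

step 1: discover 5; path=5; order=5
step 2: discover 0; path=5>0; order=5,0
step 3: discover 3; path=5>3; order=5,0,3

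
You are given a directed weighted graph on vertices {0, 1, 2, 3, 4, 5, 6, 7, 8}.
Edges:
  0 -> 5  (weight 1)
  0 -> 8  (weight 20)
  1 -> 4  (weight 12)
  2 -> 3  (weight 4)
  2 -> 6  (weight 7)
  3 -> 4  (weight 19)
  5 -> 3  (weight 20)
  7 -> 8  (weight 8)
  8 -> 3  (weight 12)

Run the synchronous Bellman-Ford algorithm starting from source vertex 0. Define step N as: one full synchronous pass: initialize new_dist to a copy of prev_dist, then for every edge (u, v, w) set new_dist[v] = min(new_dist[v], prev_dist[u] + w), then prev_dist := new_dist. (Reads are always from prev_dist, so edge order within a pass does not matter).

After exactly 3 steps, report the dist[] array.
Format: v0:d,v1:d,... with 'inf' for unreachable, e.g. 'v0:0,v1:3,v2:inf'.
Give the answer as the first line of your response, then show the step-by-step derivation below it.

v0:0,v1:inf,v2:inf,v3:21,v4:40,v5:1,v6:inf,v7:inf,v8:20

step 1: dist = v0:0,v1:inf,v2:inf,v3:inf,v4:inf,v5:1,v6:inf,v7:inf,v8:20
step 2: dist = v0:0,v1:inf,v2:inf,v3:21,v4:inf,v5:1,v6:inf,v7:inf,v8:20
step 3: dist = v0:0,v1:inf,v2:inf,v3:21,v4:40,v5:1,v6:inf,v7:inf,v8:20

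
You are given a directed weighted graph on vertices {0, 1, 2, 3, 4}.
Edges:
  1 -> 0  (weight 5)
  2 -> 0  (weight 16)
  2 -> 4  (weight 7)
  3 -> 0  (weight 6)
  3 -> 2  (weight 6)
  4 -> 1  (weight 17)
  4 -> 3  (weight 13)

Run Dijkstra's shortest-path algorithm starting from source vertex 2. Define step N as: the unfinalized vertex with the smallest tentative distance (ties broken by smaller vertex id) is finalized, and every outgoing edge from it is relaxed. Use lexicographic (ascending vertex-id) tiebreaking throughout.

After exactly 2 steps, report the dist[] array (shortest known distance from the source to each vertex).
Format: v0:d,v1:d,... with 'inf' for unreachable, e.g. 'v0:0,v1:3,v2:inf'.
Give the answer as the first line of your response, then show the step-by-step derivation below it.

v0:16,v1:24,v2:0,v3:20,v4:7

step 1: dist = v0:16,v1:inf,v2:0,v3:inf,v4:7
step 2: dist = v0:16,v1:24,v2:0,v3:20,v4:7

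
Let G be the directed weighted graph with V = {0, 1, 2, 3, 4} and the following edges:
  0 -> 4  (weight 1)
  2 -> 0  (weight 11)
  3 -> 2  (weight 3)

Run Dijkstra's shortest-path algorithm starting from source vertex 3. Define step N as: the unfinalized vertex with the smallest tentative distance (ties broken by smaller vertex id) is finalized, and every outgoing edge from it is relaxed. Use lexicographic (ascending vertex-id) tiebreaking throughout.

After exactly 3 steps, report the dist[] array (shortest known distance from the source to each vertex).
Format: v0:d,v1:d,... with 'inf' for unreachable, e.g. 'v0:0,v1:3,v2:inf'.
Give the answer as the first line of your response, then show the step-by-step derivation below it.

v0:14,v1:inf,v2:3,v3:0,v4:15

step 1: dist = v0:inf,v1:inf,v2:3,v3:0,v4:inf
step 2: dist = v0:14,v1:inf,v2:3,v3:0,v4:inf
step 3: dist = v0:14,v1:inf,v2:3,v3:0,v4:15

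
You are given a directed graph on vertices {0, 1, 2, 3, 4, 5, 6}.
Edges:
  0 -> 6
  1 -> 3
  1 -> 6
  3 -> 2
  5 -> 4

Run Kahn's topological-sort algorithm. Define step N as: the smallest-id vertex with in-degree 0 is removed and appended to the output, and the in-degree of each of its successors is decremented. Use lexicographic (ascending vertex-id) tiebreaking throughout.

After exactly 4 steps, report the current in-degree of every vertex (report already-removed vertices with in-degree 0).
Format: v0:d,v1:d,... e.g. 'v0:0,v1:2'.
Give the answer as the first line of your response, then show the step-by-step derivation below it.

v0:0,v1:0,v2:0,v3:0,v4:1,v5:0,v6:0

step 1: output 0; order=[0]; indeg=(0,0,1,1,1,0,1)
step 2: output 1; order=[0,1]; indeg=(0,0,1,0,1,0,0)
step 3: output 3; order=[0,1,3]; indeg=(0,0,0,0,1,0,0)
step 4: output 2; order=[0,1,3,2]; indeg=(0,0,0,0,1,0,0)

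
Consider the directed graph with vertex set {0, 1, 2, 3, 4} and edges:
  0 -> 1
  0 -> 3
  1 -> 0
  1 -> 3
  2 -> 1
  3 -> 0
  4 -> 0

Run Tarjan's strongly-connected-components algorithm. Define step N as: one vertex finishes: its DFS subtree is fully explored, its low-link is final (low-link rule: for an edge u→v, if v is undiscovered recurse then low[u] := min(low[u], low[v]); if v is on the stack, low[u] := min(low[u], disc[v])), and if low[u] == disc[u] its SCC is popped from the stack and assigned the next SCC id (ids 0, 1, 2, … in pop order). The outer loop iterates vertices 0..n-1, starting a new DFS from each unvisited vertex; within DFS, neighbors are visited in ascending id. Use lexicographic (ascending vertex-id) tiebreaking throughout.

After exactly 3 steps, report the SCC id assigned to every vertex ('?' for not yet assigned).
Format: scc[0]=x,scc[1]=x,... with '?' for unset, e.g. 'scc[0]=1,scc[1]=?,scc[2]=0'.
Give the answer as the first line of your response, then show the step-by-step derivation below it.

scc[0]=0,scc[1]=0,scc[2]=?,scc[3]=0,scc[4]=?

step 1: low=(low[0]=0,low[1]=0,low[2]=?,low[3]=0,low[4]=?); scc=(scc[0]=?,scc[1]=?,scc[2]=?,scc[3]=?,scc[4]=?)
step 2: low=(low[0]=0,low[1]=0,low[2]=?,low[3]=0,low[4]=?); scc=(scc[0]=?,scc[1]=?,scc[2]=?,scc[3]=?,scc[4]=?)
step 3: low=(low[0]=0,low[1]=0,low[2]=?,low[3]=0,low[4]=?); scc=(scc[0]=0,scc[1]=0,scc[2]=?,scc[3]=0,scc[4]=?)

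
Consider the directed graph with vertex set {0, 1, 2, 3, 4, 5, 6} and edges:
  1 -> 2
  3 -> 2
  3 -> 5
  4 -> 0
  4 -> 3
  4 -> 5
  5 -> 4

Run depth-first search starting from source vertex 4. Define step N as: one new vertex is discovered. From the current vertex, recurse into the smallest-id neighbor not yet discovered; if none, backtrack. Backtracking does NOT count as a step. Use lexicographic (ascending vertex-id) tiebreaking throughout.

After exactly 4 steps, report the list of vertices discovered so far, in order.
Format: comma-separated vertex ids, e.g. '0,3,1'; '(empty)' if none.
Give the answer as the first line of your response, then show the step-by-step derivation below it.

4,0,3,2

step 1: discover 4; path=4; order=4
step 2: discover 0; path=4>0; order=4,0
step 3: discover 3; path=4>3; order=4,0,3
step 4: discover 2; path=4>3>2; order=4,0,3,2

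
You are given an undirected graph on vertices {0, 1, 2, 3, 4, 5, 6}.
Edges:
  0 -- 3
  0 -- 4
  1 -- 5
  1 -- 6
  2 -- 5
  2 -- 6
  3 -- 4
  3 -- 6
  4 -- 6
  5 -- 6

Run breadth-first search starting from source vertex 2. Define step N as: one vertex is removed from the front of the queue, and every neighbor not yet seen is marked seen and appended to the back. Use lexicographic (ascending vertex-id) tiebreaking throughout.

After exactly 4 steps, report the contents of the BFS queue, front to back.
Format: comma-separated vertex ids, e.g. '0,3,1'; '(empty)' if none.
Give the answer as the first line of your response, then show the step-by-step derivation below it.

3,4

step 1: dequeue 2; queue=[5,6]; order=2
step 2: dequeue 5; queue=[6,1]; order=2,5
step 3: dequeue 6; queue=[1,3,4]; order=2,5,6
step 4: dequeue 1; queue=[3,4]; order=2,5,6,1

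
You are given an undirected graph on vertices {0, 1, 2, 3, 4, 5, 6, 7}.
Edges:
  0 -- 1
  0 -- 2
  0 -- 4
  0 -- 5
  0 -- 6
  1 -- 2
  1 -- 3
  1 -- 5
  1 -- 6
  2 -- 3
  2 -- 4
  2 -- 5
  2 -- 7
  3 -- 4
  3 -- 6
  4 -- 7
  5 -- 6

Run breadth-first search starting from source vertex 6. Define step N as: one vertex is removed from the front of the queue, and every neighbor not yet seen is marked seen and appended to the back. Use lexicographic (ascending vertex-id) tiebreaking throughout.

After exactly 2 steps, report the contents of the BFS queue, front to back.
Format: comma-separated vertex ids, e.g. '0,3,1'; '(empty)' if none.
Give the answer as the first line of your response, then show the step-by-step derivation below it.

1,3,5,2,4

step 1: dequeue 6; queue=[0,1,3,5]; order=6
step 2: dequeue 0; queue=[1,3,5,2,4]; order=6,0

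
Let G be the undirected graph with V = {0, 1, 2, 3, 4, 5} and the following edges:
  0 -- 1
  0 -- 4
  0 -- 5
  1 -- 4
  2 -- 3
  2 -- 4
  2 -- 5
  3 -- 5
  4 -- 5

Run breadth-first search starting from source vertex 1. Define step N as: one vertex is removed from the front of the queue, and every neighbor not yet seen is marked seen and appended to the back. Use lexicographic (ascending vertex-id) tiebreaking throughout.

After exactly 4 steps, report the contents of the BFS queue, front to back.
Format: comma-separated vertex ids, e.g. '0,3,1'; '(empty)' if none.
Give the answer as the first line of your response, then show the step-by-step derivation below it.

2,3

step 1: dequeue 1; queue=[0,4]; order=1
step 2: dequeue 0; queue=[4,5]; order=1,0
step 3: dequeue 4; queue=[5,2]; order=1,0,4
step 4: dequeue 5; queue=[2,3]; order=1,0,4,5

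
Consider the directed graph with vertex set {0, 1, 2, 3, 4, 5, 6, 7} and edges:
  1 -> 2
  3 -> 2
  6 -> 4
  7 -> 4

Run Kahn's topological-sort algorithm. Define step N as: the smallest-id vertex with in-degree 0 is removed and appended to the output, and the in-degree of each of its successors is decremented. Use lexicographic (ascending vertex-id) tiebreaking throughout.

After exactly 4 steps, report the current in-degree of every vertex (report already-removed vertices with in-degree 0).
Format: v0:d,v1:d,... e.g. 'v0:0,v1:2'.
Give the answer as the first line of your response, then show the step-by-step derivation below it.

v0:0,v1:0,v2:0,v3:0,v4:2,v5:0,v6:0,v7:0

step 1: output 0; order=[0]; indeg=(0,0,2,0,2,0,0,0)
step 2: output 1; order=[0,1]; indeg=(0,0,1,0,2,0,0,0)
step 3: output 3; order=[0,1,3]; indeg=(0,0,0,0,2,0,0,0)
step 4: output 2; order=[0,1,3,2]; indeg=(0,0,0,0,2,0,0,0)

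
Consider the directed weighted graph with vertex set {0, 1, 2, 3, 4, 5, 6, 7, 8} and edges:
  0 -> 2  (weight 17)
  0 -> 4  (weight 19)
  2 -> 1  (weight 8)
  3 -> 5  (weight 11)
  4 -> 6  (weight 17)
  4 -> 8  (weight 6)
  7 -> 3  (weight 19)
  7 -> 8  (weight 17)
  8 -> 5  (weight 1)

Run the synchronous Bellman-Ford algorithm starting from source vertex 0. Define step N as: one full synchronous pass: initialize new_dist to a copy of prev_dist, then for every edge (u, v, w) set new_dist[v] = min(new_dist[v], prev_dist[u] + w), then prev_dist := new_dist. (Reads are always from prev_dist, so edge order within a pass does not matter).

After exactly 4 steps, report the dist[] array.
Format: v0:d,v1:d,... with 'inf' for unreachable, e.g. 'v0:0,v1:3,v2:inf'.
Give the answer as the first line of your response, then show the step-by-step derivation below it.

v0:0,v1:25,v2:17,v3:inf,v4:19,v5:26,v6:36,v7:inf,v8:25

step 1: dist = v0:0,v1:inf,v2:17,v3:inf,v4:19,v5:inf,v6:inf,v7:inf,v8:inf
step 2: dist = v0:0,v1:25,v2:17,v3:inf,v4:19,v5:inf,v6:36,v7:inf,v8:25
step 3: dist = v0:0,v1:25,v2:17,v3:inf,v4:19,v5:26,v6:36,v7:inf,v8:25
step 4: dist = v0:0,v1:25,v2:17,v3:inf,v4:19,v5:26,v6:36,v7:inf,v8:25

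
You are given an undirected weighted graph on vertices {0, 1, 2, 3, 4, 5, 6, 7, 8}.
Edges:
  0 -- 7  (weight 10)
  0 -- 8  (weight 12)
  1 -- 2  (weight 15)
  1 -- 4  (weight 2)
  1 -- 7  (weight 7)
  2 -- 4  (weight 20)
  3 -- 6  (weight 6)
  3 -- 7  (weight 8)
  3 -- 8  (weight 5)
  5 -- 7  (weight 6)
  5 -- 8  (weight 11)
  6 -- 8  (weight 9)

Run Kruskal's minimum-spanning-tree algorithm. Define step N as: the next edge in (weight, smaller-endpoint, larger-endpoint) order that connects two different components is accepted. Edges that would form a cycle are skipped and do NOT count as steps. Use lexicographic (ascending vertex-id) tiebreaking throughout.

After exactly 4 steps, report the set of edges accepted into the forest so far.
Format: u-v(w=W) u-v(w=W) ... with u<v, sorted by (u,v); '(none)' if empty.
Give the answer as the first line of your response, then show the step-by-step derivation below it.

1-4(w=2) 3-6(w=6) 3-8(w=5) 5-7(w=6)

step 1: add edge 1-4 (w=2); MST = {1-4(w=2)}
step 2: add edge 3-8 (w=5); MST = {1-4(w=2) 3-8(w=5)}
step 3: add edge 3-6 (w=6); MST = {1-4(w=2) 3-6(w=6) 3-8(w=5)}
step 4: add edge 5-7 (w=6); MST = {1-4(w=2) 3-6(w=6) 3-8(w=5) 5-7(w=6)}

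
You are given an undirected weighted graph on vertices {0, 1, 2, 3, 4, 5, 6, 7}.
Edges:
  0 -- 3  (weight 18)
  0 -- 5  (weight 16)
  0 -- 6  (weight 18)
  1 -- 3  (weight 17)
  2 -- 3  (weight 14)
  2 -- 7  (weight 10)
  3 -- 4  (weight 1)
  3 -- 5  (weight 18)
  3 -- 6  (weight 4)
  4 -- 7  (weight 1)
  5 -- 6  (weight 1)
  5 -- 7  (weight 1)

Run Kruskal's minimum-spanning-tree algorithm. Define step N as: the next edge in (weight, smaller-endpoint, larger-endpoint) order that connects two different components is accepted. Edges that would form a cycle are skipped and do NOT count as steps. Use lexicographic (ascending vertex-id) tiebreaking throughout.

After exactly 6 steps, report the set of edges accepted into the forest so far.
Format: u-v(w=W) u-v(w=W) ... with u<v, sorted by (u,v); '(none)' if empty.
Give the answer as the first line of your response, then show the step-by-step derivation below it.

0-5(w=16) 2-7(w=10) 3-4(w=1) 4-7(w=1) 5-6(w=1) 5-7(w=1)

step 1: add edge 3-4 (w=1); MST = {3-4(w=1)}
step 2: add edge 4-7 (w=1); MST = {3-4(w=1) 4-7(w=1)}
step 3: add edge 5-6 (w=1); MST = {3-4(w=1) 4-7(w=1) 5-6(w=1)}
step 4: add edge 5-7 (w=1); MST = {3-4(w=1) 4-7(w=1) 5-6(w=1) 5-7(w=1)}
step 5: add edge 2-7 (w=10); MST = {2-7(w=10) 3-4(w=1) 4-7(w=1) 5-6(w=1) 5-7(w=1)}
step 6: add edge 0-5 (w=16); MST = {0-5(w=16) 2-7(w=10) 3-4(w=1) 4-7(w=1) 5-6(w=1) 5-7(w=1)}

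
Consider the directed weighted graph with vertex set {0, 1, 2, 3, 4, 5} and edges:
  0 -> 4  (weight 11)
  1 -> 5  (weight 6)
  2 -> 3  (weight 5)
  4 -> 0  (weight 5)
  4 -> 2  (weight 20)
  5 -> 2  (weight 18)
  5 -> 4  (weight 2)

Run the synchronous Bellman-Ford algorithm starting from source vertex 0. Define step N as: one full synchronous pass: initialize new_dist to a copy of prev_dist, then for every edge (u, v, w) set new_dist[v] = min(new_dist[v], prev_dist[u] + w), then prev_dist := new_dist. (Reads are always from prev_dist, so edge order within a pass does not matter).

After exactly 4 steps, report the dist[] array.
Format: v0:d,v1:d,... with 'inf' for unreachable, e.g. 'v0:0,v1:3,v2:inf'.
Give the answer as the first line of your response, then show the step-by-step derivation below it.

v0:0,v1:inf,v2:31,v3:36,v4:11,v5:inf

step 1: dist = v0:0,v1:inf,v2:inf,v3:inf,v4:11,v5:inf
step 2: dist = v0:0,v1:inf,v2:31,v3:inf,v4:11,v5:inf
step 3: dist = v0:0,v1:inf,v2:31,v3:36,v4:11,v5:inf
step 4: dist = v0:0,v1:inf,v2:31,v3:36,v4:11,v5:inf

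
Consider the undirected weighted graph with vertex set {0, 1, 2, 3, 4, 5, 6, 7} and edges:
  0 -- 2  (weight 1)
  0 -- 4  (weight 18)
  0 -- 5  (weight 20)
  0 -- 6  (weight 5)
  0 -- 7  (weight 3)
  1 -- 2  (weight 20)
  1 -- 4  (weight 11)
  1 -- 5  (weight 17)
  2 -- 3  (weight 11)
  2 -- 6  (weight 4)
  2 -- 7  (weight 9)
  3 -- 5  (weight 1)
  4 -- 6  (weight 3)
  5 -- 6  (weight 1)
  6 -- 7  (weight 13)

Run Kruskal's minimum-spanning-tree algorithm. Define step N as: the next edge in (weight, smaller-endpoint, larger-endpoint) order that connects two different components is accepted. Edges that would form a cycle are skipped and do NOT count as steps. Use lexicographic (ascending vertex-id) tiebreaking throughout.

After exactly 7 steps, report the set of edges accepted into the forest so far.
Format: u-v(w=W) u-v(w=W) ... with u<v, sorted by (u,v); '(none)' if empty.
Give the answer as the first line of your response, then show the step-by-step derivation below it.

0-2(w=1) 0-7(w=3) 1-4(w=11) 2-6(w=4) 3-5(w=1) 4-6(w=3) 5-6(w=1)

step 1: add edge 0-2 (w=1); MST = {0-2(w=1)}
step 2: add edge 3-5 (w=1); MST = {0-2(w=1) 3-5(w=1)}
step 3: add edge 5-6 (w=1); MST = {0-2(w=1) 3-5(w=1) 5-6(w=1)}
step 4: add edge 0-7 (w=3); MST = {0-2(w=1) 0-7(w=3) 3-5(w=1) 5-6(w=1)}
step 5: add edge 4-6 (w=3); MST = {0-2(w=1) 0-7(w=3) 3-5(w=1) 4-6(w=3) 5-6(w=1)}
step 6: add edge 2-6 (w=4); MST = {0-2(w=1) 0-7(w=3) 2-6(w=4) 3-5(w=1) 4-6(w=3) 5-6(w=1)}
step 7: add edge 1-4 (w=11); MST = {0-2(w=1) 0-7(w=3) 1-4(w=11) 2-6(w=4) 3-5(w=1) 4-6(w=3) 5-6(w=1)}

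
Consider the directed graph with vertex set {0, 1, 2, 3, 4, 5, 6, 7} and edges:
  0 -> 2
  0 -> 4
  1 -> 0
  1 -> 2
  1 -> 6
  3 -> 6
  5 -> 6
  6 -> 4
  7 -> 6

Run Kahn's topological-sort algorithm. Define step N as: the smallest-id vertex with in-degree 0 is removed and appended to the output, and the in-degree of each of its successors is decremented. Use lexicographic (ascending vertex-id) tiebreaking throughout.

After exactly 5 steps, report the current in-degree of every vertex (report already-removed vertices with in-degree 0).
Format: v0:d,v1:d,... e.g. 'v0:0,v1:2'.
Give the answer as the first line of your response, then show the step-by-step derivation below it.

v0:0,v1:0,v2:0,v3:0,v4:1,v5:0,v6:1,v7:0

step 1: output 1; order=[1]; indeg=(0,0,1,0,2,0,3,0)
step 2: output 0; order=[1,0]; indeg=(0,0,0,0,1,0,3,0)
step 3: output 2; order=[1,0,2]; indeg=(0,0,0,0,1,0,3,0)
step 4: output 3; order=[1,0,2,3]; indeg=(0,0,0,0,1,0,2,0)
step 5: output 5; order=[1,0,2,3,5]; indeg=(0,0,0,0,1,0,1,0)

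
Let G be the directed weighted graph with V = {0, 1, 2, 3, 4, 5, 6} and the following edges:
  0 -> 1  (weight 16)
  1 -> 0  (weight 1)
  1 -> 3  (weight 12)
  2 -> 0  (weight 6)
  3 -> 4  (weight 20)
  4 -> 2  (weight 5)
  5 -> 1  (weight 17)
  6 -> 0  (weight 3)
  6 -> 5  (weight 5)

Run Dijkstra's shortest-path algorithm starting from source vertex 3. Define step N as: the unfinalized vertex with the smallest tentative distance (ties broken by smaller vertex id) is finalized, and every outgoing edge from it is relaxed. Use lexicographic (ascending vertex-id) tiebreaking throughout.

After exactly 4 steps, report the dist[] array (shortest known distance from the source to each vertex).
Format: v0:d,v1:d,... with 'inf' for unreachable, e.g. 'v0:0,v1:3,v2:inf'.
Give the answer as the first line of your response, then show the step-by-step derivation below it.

v0:31,v1:47,v2:25,v3:0,v4:20,v5:inf,v6:inf

step 1: dist = v0:inf,v1:inf,v2:inf,v3:0,v4:20,v5:inf,v6:inf
step 2: dist = v0:inf,v1:inf,v2:25,v3:0,v4:20,v5:inf,v6:inf
step 3: dist = v0:31,v1:inf,v2:25,v3:0,v4:20,v5:inf,v6:inf
step 4: dist = v0:31,v1:47,v2:25,v3:0,v4:20,v5:inf,v6:inf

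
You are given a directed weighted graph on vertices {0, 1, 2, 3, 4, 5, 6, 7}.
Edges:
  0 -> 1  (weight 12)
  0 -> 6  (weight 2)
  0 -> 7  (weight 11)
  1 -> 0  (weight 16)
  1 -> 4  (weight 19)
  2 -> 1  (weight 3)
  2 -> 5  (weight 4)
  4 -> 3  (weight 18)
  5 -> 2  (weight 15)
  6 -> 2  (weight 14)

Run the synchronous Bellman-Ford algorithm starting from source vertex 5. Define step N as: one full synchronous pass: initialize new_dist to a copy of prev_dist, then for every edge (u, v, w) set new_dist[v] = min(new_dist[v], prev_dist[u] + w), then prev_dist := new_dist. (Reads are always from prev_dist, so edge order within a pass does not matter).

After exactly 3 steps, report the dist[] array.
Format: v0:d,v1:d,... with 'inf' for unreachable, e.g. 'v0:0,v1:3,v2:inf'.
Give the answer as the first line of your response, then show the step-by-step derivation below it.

v0:34,v1:18,v2:15,v3:inf,v4:37,v5:0,v6:inf,v7:inf

step 1: dist = v0:inf,v1:inf,v2:15,v3:inf,v4:inf,v5:0,v6:inf,v7:inf
step 2: dist = v0:inf,v1:18,v2:15,v3:inf,v4:inf,v5:0,v6:inf,v7:inf
step 3: dist = v0:34,v1:18,v2:15,v3:inf,v4:37,v5:0,v6:inf,v7:inf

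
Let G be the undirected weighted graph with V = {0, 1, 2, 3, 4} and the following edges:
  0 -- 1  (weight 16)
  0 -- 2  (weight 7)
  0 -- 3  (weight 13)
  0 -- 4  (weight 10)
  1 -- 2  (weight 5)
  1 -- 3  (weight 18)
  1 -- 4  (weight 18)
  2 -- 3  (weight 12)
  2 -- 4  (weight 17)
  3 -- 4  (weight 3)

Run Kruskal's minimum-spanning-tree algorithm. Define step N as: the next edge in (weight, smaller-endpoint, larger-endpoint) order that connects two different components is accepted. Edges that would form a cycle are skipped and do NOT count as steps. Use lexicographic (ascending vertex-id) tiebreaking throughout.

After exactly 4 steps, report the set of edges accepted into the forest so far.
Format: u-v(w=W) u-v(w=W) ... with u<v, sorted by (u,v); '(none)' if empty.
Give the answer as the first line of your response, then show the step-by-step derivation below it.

0-2(w=7) 0-4(w=10) 1-2(w=5) 3-4(w=3)

step 1: add edge 3-4 (w=3); MST = {3-4(w=3)}
step 2: add edge 1-2 (w=5); MST = {1-2(w=5) 3-4(w=3)}
step 3: add edge 0-2 (w=7); MST = {0-2(w=7) 1-2(w=5) 3-4(w=3)}
step 4: add edge 0-4 (w=10); MST = {0-2(w=7) 0-4(w=10) 1-2(w=5) 3-4(w=3)}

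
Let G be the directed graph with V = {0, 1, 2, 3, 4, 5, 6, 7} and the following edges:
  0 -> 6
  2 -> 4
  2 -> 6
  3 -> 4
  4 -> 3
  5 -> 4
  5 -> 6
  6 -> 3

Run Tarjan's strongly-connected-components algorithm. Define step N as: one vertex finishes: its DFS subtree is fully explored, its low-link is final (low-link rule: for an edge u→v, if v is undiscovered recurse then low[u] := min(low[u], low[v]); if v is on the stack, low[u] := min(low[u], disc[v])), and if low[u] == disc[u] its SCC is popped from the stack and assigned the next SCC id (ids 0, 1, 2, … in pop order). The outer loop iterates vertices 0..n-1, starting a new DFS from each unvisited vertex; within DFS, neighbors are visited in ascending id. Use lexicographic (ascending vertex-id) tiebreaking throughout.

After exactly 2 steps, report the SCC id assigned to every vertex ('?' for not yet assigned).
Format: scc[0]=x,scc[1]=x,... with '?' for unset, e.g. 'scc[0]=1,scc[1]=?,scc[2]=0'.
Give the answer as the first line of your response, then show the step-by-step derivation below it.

scc[0]=?,scc[1]=?,scc[2]=?,scc[3]=0,scc[4]=0,scc[5]=?,scc[6]=?,scc[7]=?

step 1: low=(low[0]=0,low[1]=?,low[2]=?,low[3]=2,low[4]=2,low[5]=?,low[6]=1,low[7]=?); scc=(scc[0]=?,scc[1]=?,scc[2]=?,scc[3]=?,scc[4]=?,scc[5]=?,scc[6]=?,scc[7]=?)
step 2: low=(low[0]=0,low[1]=?,low[2]=?,low[3]=2,low[4]=2,low[5]=?,low[6]=1,low[7]=?); scc=(scc[0]=?,scc[1]=?,scc[2]=?,scc[3]=0,scc[4]=0,scc[5]=?,scc[6]=?,scc[7]=?)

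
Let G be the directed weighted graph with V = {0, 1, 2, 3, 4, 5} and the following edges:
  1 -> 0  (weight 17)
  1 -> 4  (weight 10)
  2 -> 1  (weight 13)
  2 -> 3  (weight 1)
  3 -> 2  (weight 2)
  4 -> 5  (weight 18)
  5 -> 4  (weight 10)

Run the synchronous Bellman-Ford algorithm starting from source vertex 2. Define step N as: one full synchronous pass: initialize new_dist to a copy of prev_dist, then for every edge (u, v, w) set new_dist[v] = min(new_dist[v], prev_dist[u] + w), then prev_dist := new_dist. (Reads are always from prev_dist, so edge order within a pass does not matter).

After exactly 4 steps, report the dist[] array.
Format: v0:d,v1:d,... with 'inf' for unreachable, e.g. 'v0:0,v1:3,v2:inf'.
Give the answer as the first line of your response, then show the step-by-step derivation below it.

v0:30,v1:13,v2:0,v3:1,v4:23,v5:41

step 1: dist = v0:inf,v1:13,v2:0,v3:1,v4:inf,v5:inf
step 2: dist = v0:30,v1:13,v2:0,v3:1,v4:23,v5:inf
step 3: dist = v0:30,v1:13,v2:0,v3:1,v4:23,v5:41
step 4: dist = v0:30,v1:13,v2:0,v3:1,v4:23,v5:41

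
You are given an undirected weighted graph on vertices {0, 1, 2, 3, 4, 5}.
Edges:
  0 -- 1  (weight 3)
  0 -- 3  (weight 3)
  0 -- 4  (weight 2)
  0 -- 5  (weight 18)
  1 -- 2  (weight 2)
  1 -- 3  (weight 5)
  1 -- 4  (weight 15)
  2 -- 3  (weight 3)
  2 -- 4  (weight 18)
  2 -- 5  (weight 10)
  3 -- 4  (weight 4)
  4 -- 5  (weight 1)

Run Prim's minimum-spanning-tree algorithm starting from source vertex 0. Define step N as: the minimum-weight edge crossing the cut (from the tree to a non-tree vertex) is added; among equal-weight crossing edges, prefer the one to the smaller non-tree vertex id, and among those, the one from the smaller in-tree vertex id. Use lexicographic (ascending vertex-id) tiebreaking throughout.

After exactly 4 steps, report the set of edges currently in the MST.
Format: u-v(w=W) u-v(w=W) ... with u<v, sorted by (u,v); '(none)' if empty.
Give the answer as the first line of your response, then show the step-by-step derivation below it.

0-1(w=3) 0-4(w=2) 1-2(w=2) 4-5(w=1)

step 1: add edge 0-4 (w=2); MST = {0-4(w=2)}
step 2: add edge 4-5 (w=1); MST = {0-4(w=2) 4-5(w=1)}
step 3: add edge 0-1 (w=3); MST = {0-1(w=3) 0-4(w=2) 4-5(w=1)}
step 4: add edge 1-2 (w=2); MST = {0-1(w=3) 0-4(w=2) 1-2(w=2) 4-5(w=1)}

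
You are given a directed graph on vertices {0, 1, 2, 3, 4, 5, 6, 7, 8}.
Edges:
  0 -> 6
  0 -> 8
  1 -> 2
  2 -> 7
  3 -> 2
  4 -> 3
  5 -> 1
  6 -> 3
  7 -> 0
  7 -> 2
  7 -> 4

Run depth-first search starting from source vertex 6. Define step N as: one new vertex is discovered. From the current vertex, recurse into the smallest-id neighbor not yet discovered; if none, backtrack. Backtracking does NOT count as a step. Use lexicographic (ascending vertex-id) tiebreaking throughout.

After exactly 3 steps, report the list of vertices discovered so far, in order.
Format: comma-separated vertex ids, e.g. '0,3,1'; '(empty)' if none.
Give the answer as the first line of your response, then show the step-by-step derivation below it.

6,3,2

step 1: discover 6; path=6; order=6
step 2: discover 3; path=6>3; order=6,3
step 3: discover 2; path=6>3>2; order=6,3,2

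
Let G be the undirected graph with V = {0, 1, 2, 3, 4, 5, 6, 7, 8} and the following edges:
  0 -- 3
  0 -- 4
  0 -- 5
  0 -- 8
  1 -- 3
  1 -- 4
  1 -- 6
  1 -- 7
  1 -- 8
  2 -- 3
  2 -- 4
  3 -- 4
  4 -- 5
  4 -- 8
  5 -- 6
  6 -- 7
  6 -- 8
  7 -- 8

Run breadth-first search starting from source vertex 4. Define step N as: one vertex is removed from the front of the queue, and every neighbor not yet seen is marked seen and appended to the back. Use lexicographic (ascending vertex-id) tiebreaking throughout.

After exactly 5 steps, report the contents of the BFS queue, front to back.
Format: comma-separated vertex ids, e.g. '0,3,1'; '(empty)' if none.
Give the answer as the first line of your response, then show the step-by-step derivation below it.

5,8,6,7

step 1: dequeue 4; queue=[0,1,2,3,5,8]; order=4
step 2: dequeue 0; queue=[1,2,3,5,8]; order=4,0
step 3: dequeue 1; queue=[2,3,5,8,6,7]; order=4,0,1
step 4: dequeue 2; queue=[3,5,8,6,7]; order=4,0,1,2
step 5: dequeue 3; queue=[5,8,6,7]; order=4,0,1,2,3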